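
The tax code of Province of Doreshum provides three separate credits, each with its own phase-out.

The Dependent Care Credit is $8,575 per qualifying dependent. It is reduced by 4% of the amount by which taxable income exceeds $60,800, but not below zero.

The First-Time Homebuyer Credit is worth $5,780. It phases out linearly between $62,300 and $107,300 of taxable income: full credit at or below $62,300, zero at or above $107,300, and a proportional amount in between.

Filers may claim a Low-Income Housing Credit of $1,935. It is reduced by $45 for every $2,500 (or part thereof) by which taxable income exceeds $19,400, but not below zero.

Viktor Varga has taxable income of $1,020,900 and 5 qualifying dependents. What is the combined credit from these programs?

Dependent Care Credit: base = 5 × $8,575 = $42,875. 4% of the $960,100 excess over $60,800 is $38,404; credit = $42,875 − $38,404 = $4,471.
First-Time Homebuyer Credit: $1,020,900 is at or above $107,300, so the credit is $0.
Low-Income Housing Credit: income exceeds $19,400 by $1,001,500 → 401 increments × $45 = $18,045 ≥ base, so the credit is $0.
Total: $4,471 + $0 + $0 = $4,471.

$4,471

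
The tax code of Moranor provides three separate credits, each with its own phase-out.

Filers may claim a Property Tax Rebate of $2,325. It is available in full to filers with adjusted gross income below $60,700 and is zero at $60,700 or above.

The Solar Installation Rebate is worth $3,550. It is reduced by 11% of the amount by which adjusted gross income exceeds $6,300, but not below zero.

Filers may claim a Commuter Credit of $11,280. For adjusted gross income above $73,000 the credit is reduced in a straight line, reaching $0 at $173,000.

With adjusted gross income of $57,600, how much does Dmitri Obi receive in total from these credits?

$13,605

Property Tax Rebate: $57,600 is below the $60,700 cutoff, so the full $2,325 applies.
Solar Installation Rebate: 11% of the $51,300 excess over $6,300 is $5,643 ≥ base, so the credit is $0.
Commuter Credit: $57,600 is at or below the $73,000 threshold, so the full $11,280 applies.
Total: $2,325 + $0 + $11,280 = $13,605.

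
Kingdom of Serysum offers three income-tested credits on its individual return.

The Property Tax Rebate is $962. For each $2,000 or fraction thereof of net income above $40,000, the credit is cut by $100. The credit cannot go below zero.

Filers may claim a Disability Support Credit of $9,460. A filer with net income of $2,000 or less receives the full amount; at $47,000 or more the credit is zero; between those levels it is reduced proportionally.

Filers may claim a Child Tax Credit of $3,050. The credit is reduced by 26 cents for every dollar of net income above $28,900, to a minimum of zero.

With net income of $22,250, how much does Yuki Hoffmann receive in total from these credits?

Property Tax Rebate: $22,250 is at or below the $40,000 threshold, so the full $962 applies.
Disability Support Credit: $22,250 is $20,250 into a $45,000 phase-out range, leaving 24,750/45,000 of the credit: $9,460 × 24,750/45,000 = $5,203.
Child Tax Credit: $22,250 is at or below the $28,900 threshold, so the full $3,050 applies.
Total: $962 + $5,203 + $3,050 = $9,215.

$9,215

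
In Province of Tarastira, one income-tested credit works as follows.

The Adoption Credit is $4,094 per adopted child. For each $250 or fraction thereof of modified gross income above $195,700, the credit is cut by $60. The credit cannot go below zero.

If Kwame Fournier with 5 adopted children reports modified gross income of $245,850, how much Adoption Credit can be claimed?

Adoption Credit: base = 5 × $4,094 = $20,470. income exceeds $195,700 by $50,150, which is 201 full-or-partial $250 increments; reduction = 201 × $60 = $12,060, leaving $8,410.

$8,410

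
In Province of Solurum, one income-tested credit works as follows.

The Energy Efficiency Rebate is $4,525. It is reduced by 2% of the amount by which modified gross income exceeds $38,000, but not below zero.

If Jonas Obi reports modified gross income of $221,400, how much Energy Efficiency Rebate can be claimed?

$857

Energy Efficiency Rebate: 2% of the $183,400 excess over $38,000 is $3,668; credit = $4,525 − $3,668 = $857.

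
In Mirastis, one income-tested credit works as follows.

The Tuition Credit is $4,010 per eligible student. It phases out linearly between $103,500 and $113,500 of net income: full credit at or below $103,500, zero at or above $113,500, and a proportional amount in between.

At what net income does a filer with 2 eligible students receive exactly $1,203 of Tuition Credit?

Full credit = 2 × $4,010 = $8,020.
$1,203 is 1,203/8,020 of the full $8,020, so 6,817/8,020 of the $10,000 range has been used: income = $103,500 + $10,000 × 6,817/8,020 = $112,000.

$112,000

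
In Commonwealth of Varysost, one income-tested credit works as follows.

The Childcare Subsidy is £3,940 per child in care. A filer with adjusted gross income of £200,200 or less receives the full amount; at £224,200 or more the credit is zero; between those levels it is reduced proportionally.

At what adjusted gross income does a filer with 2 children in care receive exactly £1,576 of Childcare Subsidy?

£219,400

Full credit = 2 × £3,940 = £7,880.
£1,576 is 1,576/7,880 of the full £7,880, so 6,304/7,880 of the £24,000 range has been used: income = £200,200 + £24,000 × 6,304/7,880 = £219,400.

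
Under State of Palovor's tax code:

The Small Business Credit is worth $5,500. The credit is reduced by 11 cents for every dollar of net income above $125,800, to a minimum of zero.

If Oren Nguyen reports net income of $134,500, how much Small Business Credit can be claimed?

$4,543

Small Business Credit: 11% of the $8,700 excess over $125,800 is $957; credit = $5,500 − $957 = $4,543.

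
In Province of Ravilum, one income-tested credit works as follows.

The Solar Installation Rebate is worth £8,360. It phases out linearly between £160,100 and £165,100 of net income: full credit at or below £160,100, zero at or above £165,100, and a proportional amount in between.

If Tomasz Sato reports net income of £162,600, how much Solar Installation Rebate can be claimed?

£4,180

Solar Installation Rebate: £162,600 is £2,500 into a £5,000 phase-out range, leaving 2,500/5,000 of the credit: £8,360 × 2,500/5,000 = £4,180.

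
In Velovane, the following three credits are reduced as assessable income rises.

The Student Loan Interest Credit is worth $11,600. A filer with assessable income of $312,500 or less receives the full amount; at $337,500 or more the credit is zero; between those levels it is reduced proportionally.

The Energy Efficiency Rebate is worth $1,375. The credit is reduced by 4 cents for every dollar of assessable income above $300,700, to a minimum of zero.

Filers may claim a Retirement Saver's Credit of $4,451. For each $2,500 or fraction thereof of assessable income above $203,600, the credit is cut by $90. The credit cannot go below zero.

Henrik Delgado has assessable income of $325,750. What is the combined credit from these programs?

$5,866

Student Loan Interest Credit: $325,750 is $13,250 into a $25,000 phase-out range, leaving 11,750/25,000 of the credit: $11,600 × 11,750/25,000 = $5,452.
Energy Efficiency Rebate: 4% of the $25,050 excess over $300,700 is $1,002; credit = $1,375 − $1,002 = $373.
Retirement Saver's Credit: income exceeds $203,600 by $122,150, which is 49 full-or-partial $2,500 increments; reduction = 49 × $90 = $4,410, leaving $41.
Total: $5,452 + $373 + $41 = $5,866.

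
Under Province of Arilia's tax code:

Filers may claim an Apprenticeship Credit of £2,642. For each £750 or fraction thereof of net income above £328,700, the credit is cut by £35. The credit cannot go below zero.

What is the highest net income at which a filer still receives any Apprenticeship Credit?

£384,950

After 75 increments the reduction is 75 × £35 = £2,625, leaving £17; one more increment wipes it out. Increment 75 ends at excess 75 × £750 = £56,250, so the highest qualifying income is £328,700 + £56,250 = £384,950.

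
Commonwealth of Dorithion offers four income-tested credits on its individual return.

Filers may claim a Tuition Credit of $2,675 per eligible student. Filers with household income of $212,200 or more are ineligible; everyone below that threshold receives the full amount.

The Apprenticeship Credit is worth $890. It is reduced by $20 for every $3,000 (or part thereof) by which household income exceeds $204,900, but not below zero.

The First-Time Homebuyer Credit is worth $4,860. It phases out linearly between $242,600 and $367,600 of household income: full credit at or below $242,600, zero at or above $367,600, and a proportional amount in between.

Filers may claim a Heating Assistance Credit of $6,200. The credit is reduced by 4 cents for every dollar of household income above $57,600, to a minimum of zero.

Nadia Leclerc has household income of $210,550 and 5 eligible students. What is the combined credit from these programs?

$19,167

Tuition Credit: base = 5 × $2,675 = $13,375. $210,550 is below the $212,200 cutoff, so the full $13,375 applies.
Apprenticeship Credit: income exceeds $204,900 by $5,650, which is 2 full-or-partial $3,000 increments; reduction = 2 × $20 = $40, leaving $850.
First-Time Homebuyer Credit: $210,550 is at or below the $242,600 threshold, so the full $4,860 applies.
Heating Assistance Credit: 4% of the $152,950 excess over $57,600 is $6,118; credit = $6,200 − $6,118 = $82.
Total: $13,375 + $850 + $4,860 + $82 = $19,167.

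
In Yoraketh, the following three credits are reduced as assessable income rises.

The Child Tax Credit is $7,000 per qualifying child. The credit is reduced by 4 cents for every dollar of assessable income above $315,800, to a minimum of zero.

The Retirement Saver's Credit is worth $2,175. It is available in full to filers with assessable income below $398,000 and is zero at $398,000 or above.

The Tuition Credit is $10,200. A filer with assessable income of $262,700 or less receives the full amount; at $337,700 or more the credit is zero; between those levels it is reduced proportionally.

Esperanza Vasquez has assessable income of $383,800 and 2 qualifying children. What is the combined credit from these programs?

Child Tax Credit: base = 2 × $7,000 = $14,000. 4% of the $68,000 excess over $315,800 is $2,720; credit = $14,000 − $2,720 = $11,280.
Retirement Saver's Credit: $383,800 is below the $398,000 cutoff, so the full $2,175 applies.
Tuition Credit: $383,800 is at or above $337,700, so the credit is $0.
Total: $11,280 + $2,175 + $0 = $13,455.

$13,455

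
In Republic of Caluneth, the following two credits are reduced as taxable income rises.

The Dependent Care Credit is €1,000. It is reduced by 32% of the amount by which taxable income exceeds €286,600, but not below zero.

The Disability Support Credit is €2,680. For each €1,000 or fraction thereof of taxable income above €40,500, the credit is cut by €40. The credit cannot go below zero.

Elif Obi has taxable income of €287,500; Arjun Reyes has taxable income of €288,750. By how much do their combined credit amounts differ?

€400

Elif (€287,500): Dependent Care Credit: 32% of the €900 excess over €286,600 is €288; credit = €1,000 − €288 = €712. Disability Support Credit: income exceeds €40,500 by €247,000 → 247 increments × €40 = €9,880 ≥ base, so the credit is €0. total €712 + €0 = €712
Arjun (€288,750): Dependent Care Credit: 32% of the €2,150 excess over €286,600 is €688; credit = €1,000 − €688 = €312. Disability Support Credit: income exceeds €40,500 by €248,250 → 249 increments × €40 = €9,960 ≥ base, so the credit is €0. total €312 + €0 = €312
Difference: |€712 − €312| = €400.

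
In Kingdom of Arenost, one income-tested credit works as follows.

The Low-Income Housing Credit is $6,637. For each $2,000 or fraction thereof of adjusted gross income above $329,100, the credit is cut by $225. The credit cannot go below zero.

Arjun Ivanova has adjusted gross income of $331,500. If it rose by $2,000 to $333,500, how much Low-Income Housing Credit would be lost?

$225

At $331,500 — income exceeds $329,100 by $2,400, which is 2 full-or-partial $2,000 increments; reduction = 2 × $225 = $450, leaving $6,187.
At $333,500 — income exceeds $329,100 by $4,400, which is 3 full-or-partial $2,000 increments; reduction = 3 × $225 = $675, leaving $5,962.
Lost: $6,187 − $5,962 = $225.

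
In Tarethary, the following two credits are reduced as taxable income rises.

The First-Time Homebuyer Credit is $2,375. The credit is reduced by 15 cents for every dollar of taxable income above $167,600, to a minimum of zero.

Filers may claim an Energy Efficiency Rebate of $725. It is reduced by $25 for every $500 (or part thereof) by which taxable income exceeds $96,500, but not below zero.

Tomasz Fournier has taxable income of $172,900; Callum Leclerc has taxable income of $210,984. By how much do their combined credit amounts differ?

$1,580

Tomasz ($172,900): First-Time Homebuyer Credit: 15% of the $5,300 excess over $167,600 is $795; credit = $2,375 − $795 = $1,580. Energy Efficiency Rebate: income exceeds $96,500 by $76,400 → 153 increments × $25 = $3,825 ≥ base, so the credit is $0. total $1,580 + $0 = $1,580
Callum ($210,984): First-Time Homebuyer Credit: 15% of the $43,384 excess over $167,600 is $6,507.60 ≥ base, so the credit is $0. Energy Efficiency Rebate: income exceeds $96,500 by $114,484 → 229 increments × $25 = $5,725 ≥ base, so the credit is $0. total $0 + $0 = $0
Difference: |$1,580 − $0| = $1,580.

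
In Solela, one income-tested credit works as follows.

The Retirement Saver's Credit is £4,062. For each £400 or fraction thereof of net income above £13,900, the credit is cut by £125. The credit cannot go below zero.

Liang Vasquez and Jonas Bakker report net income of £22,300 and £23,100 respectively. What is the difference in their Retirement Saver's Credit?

£250

Liang (£22,300): Retirement Saver's Credit: income exceeds £13,900 by £8,400, which is 21 full-or-partial £400 increments; reduction = 21 × £125 = £2,625, leaving £1,437.
Jonas (£23,100): Retirement Saver's Credit: income exceeds £13,900 by £9,200, which is 23 full-or-partial £400 increments; reduction = 23 × £125 = £2,875, leaving £1,187.
Difference: |£1,437 − £1,187| = £250.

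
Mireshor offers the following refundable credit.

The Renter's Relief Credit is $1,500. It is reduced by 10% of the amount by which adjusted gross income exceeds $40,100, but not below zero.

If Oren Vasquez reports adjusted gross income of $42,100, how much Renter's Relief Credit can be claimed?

$1,300

Renter's Relief Credit: 10% of the $2,000 excess over $40,100 is $200; credit = $1,500 − $200 = $1,300.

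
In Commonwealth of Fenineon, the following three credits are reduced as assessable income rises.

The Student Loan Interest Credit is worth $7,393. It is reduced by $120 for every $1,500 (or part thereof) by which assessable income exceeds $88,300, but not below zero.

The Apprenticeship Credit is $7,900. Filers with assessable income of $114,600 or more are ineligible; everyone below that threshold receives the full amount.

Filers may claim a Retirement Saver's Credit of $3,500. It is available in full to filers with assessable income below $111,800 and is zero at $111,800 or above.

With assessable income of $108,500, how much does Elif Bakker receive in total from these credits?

$17,113

Student Loan Interest Credit: income exceeds $88,300 by $20,200, which is 14 full-or-partial $1,500 increments; reduction = 14 × $120 = $1,680, leaving $5,713.
Apprenticeship Credit: $108,500 is below the $114,600 cutoff, so the full $7,900 applies.
Retirement Saver's Credit: $108,500 is below the $111,800 cutoff, so the full $3,500 applies.
Total: $5,713 + $7,900 + $3,500 = $17,113.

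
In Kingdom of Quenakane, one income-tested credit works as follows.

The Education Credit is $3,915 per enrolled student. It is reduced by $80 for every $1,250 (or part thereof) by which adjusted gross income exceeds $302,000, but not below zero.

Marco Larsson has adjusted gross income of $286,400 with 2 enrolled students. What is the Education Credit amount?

$7,830

Education Credit: base = 2 × $3,915 = $7,830. $286,400 is at or below the $302,000 threshold, so the full $7,830 applies.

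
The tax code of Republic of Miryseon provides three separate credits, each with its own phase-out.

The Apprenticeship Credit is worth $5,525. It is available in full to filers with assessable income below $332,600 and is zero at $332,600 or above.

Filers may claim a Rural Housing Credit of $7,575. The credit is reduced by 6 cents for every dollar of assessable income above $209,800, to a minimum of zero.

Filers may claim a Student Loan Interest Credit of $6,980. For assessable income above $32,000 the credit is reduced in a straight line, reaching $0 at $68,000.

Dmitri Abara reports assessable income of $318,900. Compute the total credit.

$6,554

Apprenticeship Credit: $318,900 is below the $332,600 cutoff, so the full $5,525 applies.
Rural Housing Credit: 6% of the $109,100 excess over $209,800 is $6,546; credit = $7,575 − $6,546 = $1,029.
Student Loan Interest Credit: $318,900 is at or above $68,000, so the credit is $0.
Total: $5,525 + $1,029 + $0 = $6,554.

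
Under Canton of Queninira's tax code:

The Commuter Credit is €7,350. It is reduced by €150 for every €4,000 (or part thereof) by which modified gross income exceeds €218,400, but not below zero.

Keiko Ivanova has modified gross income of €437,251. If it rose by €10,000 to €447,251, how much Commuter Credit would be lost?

€0

At €437,251 — income exceeds €218,400 by €218,851 → 55 increments × €150 = €8,250 ≥ base, so the credit is €0.
At €447,251 — income exceeds €218,400 by €228,851 → 58 increments × €150 = €8,700 ≥ base, so the credit is €0.
Lost: €0 − €0 = €0.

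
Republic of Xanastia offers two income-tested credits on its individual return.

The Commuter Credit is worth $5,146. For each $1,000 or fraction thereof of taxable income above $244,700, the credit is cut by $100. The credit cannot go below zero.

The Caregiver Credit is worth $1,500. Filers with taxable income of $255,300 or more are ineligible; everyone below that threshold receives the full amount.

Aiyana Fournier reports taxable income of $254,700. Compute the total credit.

Commuter Credit: income exceeds $244,700 by $10,000, which is 10 full-or-partial $1,000 increments; reduction = 10 × $100 = $1,000, leaving $4,146.
Caregiver Credit: $254,700 is below the $255,300 cutoff, so the full $1,500 applies.
Total: $4,146 + $1,500 = $5,646.

$5,646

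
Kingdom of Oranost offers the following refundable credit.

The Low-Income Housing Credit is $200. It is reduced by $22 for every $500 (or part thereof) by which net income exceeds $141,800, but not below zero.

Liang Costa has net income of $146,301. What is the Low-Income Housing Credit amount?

Low-Income Housing Credit: income exceeds $141,800 by $4,501 → 10 increments × $22 = $220 ≥ base, so the credit is $0.

$0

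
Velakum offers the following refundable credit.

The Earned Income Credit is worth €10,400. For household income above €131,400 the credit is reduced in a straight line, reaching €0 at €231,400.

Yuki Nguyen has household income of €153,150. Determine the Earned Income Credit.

€8,138

Earned Income Credit: €153,150 is €21,750 into a €100,000 phase-out range, leaving 78,250/100,000 of the credit: €10,400 × 78,250/100,000 = €8,138.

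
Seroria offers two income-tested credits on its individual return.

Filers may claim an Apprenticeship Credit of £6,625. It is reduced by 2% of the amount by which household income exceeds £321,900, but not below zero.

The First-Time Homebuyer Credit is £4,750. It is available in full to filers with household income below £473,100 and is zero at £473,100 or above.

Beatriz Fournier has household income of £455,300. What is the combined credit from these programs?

£8,707

Apprenticeship Credit: 2% of the £133,400 excess over £321,900 is £2,668; credit = £6,625 − £2,668 = £3,957.
First-Time Homebuyer Credit: £455,300 is below the £473,100 cutoff, so the full £4,750 applies.
Total: £3,957 + £4,750 = £8,707.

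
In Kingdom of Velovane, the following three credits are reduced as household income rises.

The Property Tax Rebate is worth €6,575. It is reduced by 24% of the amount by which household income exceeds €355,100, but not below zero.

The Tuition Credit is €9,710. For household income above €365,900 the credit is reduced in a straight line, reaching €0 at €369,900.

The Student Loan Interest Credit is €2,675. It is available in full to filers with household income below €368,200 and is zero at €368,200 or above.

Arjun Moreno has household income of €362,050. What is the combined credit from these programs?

€17,292

Property Tax Rebate: 24% of the €6,950 excess over €355,100 is €1,668; credit = €6,575 − €1,668 = €4,907.
Tuition Credit: €362,050 is at or below the €365,900 threshold, so the full €9,710 applies.
Student Loan Interest Credit: €362,050 is below the €368,200 cutoff, so the full €2,675 applies.
Total: €4,907 + €9,710 + €2,675 = €17,292.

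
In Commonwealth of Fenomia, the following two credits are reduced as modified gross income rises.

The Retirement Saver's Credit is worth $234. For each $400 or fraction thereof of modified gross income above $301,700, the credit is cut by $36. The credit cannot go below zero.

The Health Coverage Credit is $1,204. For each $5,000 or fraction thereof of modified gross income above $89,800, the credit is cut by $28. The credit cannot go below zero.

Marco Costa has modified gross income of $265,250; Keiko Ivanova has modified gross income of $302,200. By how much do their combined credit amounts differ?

Marco ($265,250): Retirement Saver's Credit: $265,250 is at or below the $301,700 threshold, so the full $234 applies. Health Coverage Credit: income exceeds $89,800 by $175,450, which is 36 full-or-partial $5,000 increments; reduction = 36 × $28 = $1,008, leaving $196. total $234 + $196 = $430
Keiko ($302,200): Retirement Saver's Credit: income exceeds $301,700 by $500, which is 2 full-or-partial $400 increments; reduction = 2 × $36 = $72, leaving $162. Health Coverage Credit: income exceeds $89,800 by $212,400 → 43 increments × $28 = $1,204 ≥ base, so the credit is $0. total $162 + $0 = $162
Difference: |$430 − $162| = $268.

$268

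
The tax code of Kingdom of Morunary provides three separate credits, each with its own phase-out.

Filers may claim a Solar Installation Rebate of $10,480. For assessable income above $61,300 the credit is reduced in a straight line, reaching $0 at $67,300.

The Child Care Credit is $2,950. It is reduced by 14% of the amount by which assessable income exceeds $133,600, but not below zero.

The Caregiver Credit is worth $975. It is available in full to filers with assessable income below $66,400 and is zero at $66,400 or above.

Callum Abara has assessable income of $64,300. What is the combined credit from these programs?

Solar Installation Rebate: $64,300 is $3,000 into a $6,000 phase-out range, leaving 3,000/6,000 of the credit: $10,480 × 3,000/6,000 = $5,240.
Child Care Credit: $64,300 is at or below the $133,600 threshold, so the full $2,950 applies.
Caregiver Credit: $64,300 is below the $66,400 cutoff, so the full $975 applies.
Total: $5,240 + $2,950 + $975 = $9,165.

$9,165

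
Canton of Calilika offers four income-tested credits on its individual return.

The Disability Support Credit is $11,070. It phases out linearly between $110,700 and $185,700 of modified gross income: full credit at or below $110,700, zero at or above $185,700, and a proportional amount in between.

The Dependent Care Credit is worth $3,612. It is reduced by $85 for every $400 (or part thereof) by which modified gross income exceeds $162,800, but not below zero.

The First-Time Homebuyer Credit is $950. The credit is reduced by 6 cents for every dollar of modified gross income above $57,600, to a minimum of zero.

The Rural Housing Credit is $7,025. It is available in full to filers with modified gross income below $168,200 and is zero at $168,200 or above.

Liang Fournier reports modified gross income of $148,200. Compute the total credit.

Disability Support Credit: $148,200 is $37,500 into a $75,000 phase-out range, leaving 37,500/75,000 of the credit: $11,070 × 37,500/75,000 = $5,535.
Dependent Care Credit: $148,200 is at or below the $162,800 threshold, so the full $3,612 applies.
First-Time Homebuyer Credit: 6% of the $90,600 excess over $57,600 is $5,436 ≥ base, so the credit is $0.
Rural Housing Credit: $148,200 is below the $168,200 cutoff, so the full $7,025 applies.
Total: $5,535 + $3,612 + $0 + $7,025 = $16,172.

$16,172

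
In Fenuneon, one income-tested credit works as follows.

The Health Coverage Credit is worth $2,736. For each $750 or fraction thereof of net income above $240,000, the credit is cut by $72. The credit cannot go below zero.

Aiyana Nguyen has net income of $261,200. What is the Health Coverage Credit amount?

$648

Health Coverage Credit: income exceeds $240,000 by $21,200, which is 29 full-or-partial $750 increments; reduction = 29 × $72 = $2,088, leaving $648.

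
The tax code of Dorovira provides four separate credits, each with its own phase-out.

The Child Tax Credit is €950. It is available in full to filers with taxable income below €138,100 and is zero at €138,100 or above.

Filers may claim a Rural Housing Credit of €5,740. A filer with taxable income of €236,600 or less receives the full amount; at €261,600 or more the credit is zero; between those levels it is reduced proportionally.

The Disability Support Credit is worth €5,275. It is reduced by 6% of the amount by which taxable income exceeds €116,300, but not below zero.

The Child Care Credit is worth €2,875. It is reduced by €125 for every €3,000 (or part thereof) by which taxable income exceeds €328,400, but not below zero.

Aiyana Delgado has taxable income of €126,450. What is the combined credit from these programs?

Child Tax Credit: €126,450 is below the €138,100 cutoff, so the full €950 applies.
Rural Housing Credit: €126,450 is at or below the €236,600 threshold, so the full €5,740 applies.
Disability Support Credit: 6% of the €10,150 excess over €116,300 is €609; credit = €5,275 − €609 = €4,666.
Child Care Credit: €126,450 is at or below the €328,400 threshold, so the full €2,875 applies.
Total: €950 + €5,740 + €4,666 + €2,875 = €14,231.

€14,231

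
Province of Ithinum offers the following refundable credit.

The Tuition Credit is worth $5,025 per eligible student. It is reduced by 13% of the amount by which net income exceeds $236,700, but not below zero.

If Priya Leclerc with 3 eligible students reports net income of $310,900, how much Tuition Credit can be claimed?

$5,429

Tuition Credit: base = 3 × $5,025 = $15,075. 13% of the $74,200 excess over $236,700 is $9,646; credit = $15,075 − $9,646 = $5,429.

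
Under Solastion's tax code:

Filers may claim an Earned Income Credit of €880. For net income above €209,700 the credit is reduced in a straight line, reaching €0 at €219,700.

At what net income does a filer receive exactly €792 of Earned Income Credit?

€210,700

€792 is 792/880 of the full €880, so 88/880 of the €10,000 range has been used: income = €209,700 + €10,000 × 88/880 = €210,700.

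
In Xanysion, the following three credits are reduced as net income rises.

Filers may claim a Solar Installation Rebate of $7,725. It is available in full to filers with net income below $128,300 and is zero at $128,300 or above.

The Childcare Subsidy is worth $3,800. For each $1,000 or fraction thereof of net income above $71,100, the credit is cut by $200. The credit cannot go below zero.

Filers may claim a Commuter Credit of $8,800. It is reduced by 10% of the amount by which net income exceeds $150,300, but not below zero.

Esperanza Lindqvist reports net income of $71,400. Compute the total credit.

Solar Installation Rebate: $71,400 is below the $128,300 cutoff, so the full $7,725 applies.
Childcare Subsidy: income exceeds $71,100 by $300, which is 1 full-or-partial $1,000 increment; reduction = 1 × $200 = $200, leaving $3,600.
Commuter Credit: $71,400 is at or below the $150,300 threshold, so the full $8,800 applies.
Total: $7,725 + $3,600 + $8,800 = $20,125.

$20,125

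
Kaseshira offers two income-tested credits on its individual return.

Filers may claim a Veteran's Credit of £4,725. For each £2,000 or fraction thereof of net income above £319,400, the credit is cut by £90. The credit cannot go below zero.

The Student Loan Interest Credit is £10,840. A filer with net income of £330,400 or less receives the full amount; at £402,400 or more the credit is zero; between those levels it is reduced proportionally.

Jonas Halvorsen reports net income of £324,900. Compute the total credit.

£15,295

Veteran's Credit: income exceeds £319,400 by £5,500, which is 3 full-or-partial £2,000 increments; reduction = 3 × £90 = £270, leaving £4,455.
Student Loan Interest Credit: £324,900 is at or below the £330,400 threshold, so the full £10,840 applies.
Total: £4,455 + £10,840 = £15,295.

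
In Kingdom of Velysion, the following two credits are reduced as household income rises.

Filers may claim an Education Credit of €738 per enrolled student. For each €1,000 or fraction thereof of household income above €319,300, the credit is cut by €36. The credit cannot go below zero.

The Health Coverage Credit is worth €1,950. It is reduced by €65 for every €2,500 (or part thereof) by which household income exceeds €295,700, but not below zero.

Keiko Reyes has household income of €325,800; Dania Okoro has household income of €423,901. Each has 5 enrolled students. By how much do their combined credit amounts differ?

€4,543

Keiko (€325,800): Education Credit: base = 5 × €738 = €3,690. income exceeds €319,300 by €6,500, which is 7 full-or-partial €1,000 increments; reduction = 7 × €36 = €252, leaving €3,438. Health Coverage Credit: income exceeds €295,700 by €30,100, which is 13 full-or-partial €2,500 increments; reduction = 13 × €65 = €845, leaving €1,105. total €3,438 + €1,105 = €4,543
Dania (€423,901): Education Credit: base = 5 × €738 = €3,690. income exceeds €319,300 by €104,601 → 105 increments × €36 = €3,780 ≥ base, so the credit is €0. Health Coverage Credit: income exceeds €295,700 by €128,201 → 52 increments × €65 = €3,380 ≥ base, so the credit is €0. total €0 + €0 = €0
Difference: |€4,543 − €0| = €4,543.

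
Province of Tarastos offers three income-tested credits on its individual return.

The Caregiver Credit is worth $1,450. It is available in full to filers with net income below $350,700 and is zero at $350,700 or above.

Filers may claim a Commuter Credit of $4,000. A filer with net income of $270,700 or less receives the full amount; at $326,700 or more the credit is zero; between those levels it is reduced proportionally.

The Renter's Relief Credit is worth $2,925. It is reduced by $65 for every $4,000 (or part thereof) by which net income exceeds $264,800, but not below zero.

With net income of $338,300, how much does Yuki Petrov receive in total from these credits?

Caregiver Credit: $338,300 is below the $350,700 cutoff, so the full $1,450 applies.
Commuter Credit: $338,300 is at or above $326,700, so the credit is $0.
Renter's Relief Credit: income exceeds $264,800 by $73,500, which is 19 full-or-partial $4,000 increments; reduction = 19 × $65 = $1,235, leaving $1,690.
Total: $1,450 + $0 + $1,690 = $3,140.

$3,140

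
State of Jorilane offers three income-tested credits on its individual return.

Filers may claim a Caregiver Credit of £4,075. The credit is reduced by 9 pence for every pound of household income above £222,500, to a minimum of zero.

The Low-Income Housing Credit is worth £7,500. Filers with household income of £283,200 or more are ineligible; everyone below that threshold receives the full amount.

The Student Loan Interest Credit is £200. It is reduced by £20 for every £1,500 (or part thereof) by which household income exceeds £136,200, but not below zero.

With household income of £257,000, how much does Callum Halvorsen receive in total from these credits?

£8,470

Caregiver Credit: 9% of the £34,500 excess over £222,500 is £3,105; credit = £4,075 − £3,105 = £970.
Low-Income Housing Credit: £257,000 is below the £283,200 cutoff, so the full £7,500 applies.
Student Loan Interest Credit: income exceeds £136,200 by £120,800 → 81 increments × £20 = £1,620 ≥ base, so the credit is £0.
Total: £970 + £7,500 + £0 = £8,470.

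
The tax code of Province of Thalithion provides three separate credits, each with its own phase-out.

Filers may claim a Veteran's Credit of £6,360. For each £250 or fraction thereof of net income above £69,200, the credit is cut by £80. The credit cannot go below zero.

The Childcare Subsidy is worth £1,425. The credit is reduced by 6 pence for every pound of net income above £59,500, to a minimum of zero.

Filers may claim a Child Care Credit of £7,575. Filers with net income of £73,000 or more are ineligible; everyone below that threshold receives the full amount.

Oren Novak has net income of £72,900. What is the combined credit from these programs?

£13,356

Veteran's Credit: income exceeds £69,200 by £3,700, which is 15 full-or-partial £250 increments; reduction = 15 × £80 = £1,200, leaving £5,160.
Childcare Subsidy: 6% of the £13,400 excess over £59,500 is £804; credit = £1,425 − £804 = £621.
Child Care Credit: £72,900 is below the £73,000 cutoff, so the full £7,575 applies.
Total: £5,160 + £621 + £7,575 = £13,356.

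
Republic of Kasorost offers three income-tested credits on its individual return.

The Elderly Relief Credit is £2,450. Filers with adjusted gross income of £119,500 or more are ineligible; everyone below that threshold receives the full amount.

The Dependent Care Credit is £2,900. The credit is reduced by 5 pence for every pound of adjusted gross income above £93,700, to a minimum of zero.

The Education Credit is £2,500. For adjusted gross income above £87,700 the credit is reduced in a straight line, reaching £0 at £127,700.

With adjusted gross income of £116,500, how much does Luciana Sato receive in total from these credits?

Elderly Relief Credit: £116,500 is below the £119,500 cutoff, so the full £2,450 applies.
Dependent Care Credit: 5% of the £22,800 excess over £93,700 is £1,140; credit = £2,900 − £1,140 = £1,760.
Education Credit: £116,500 is £28,800 into a £40,000 phase-out range, leaving 11,200/40,000 of the credit: £2,500 × 11,200/40,000 = £700.
Total: £2,450 + £1,760 + £700 = £4,910.

£4,910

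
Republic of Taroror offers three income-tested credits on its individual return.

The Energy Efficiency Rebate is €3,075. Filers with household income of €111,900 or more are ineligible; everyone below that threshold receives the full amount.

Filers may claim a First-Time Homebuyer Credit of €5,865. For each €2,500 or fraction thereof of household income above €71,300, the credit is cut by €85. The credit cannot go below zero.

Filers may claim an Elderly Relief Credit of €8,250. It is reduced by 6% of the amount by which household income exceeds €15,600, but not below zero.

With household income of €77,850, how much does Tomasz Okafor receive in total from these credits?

Energy Efficiency Rebate: €77,850 is below the €111,900 cutoff, so the full €3,075 applies.
First-Time Homebuyer Credit: income exceeds €71,300 by €6,550, which is 3 full-or-partial €2,500 increments; reduction = 3 × €85 = €255, leaving €5,610.
Elderly Relief Credit: 6% of the €62,250 excess over €15,600 is €3,735; credit = €8,250 − €3,735 = €4,515.
Total: €3,075 + €5,610 + €4,515 = €13,200.

€13,200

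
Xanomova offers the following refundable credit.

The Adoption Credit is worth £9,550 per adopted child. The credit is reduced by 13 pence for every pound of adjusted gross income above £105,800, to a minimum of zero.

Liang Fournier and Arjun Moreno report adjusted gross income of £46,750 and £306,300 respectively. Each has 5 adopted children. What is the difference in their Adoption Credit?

Liang (£46,750): Adoption Credit: base = 5 × £9,550 = £47,750. £46,750 is at or below the £105,800 threshold, so the full £47,750 applies.
Arjun (£306,300): Adoption Credit: base = 5 × £9,550 = £47,750. 13% of the £200,500 excess over £105,800 is £26,065; credit = £47,750 − £26,065 = £21,685.
Difference: |£47,750 − £21,685| = £26,065.

£26,065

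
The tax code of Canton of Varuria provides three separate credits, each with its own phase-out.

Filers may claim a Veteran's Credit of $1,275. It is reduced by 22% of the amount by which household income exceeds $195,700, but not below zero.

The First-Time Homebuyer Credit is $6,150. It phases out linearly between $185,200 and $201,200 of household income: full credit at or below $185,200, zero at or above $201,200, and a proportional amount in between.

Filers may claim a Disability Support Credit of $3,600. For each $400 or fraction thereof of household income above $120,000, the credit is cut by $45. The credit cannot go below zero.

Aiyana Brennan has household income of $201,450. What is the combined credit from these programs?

$10

Veteran's Credit: 22% of the $5,750 excess over $195,700 is $1,265; credit = $1,275 − $1,265 = $10.
First-Time Homebuyer Credit: $201,450 is at or above $201,200, so the credit is $0.
Disability Support Credit: income exceeds $120,000 by $81,450 → 204 increments × $45 = $9,180 ≥ base, so the credit is $0.
Total: $10 + $0 + $0 = $10.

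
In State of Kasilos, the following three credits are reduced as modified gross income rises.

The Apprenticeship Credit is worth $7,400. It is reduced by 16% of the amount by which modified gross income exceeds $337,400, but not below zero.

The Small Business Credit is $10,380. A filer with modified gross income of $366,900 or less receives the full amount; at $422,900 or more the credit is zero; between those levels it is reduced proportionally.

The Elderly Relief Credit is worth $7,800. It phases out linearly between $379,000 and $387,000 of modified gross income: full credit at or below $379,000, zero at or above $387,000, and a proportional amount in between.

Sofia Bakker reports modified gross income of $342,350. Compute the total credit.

$24,788

Apprenticeship Credit: 16% of the $4,950 excess over $337,400 is $792; credit = $7,400 − $792 = $6,608.
Small Business Credit: $342,350 is at or below the $366,900 threshold, so the full $10,380 applies.
Elderly Relief Credit: $342,350 is at or below the $379,000 threshold, so the full $7,800 applies.
Total: $6,608 + $10,380 + $7,800 = $24,788.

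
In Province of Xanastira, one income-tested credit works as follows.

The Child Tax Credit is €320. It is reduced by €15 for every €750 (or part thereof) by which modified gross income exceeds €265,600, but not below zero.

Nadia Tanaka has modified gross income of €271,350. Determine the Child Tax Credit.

€200

Child Tax Credit: income exceeds €265,600 by €5,750, which is 8 full-or-partial €750 increments; reduction = 8 × €15 = €120, leaving €200.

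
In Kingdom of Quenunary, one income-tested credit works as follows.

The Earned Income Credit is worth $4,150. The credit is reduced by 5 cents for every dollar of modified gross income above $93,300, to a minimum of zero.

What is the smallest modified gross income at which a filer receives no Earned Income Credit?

The credit falls by 5% of each dollar above $93,300, so it reaches zero when the excess is $4,150 / 5% = $83,000: income = $93,300 + $83,000 = $176,300.

$176,300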